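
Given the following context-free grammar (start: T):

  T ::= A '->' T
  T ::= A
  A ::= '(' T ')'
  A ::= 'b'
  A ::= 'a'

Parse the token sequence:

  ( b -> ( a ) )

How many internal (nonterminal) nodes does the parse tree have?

[T [A ( [T [A b] -> [T [A ( [T [A a]] )]]] )]]

8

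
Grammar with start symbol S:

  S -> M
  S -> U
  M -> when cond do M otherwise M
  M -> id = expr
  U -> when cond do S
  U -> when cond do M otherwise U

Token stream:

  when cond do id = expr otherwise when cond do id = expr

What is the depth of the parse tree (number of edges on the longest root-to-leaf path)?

5

[S [U when cond do [M id = expr] otherwise [U when cond do [S [M id = expr]]]]]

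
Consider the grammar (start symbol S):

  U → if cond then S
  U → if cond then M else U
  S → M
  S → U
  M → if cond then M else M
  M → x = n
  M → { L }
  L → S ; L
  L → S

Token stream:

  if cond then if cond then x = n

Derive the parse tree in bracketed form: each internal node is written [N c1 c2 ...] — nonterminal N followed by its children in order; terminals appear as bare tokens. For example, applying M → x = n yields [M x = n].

S
U
if cond then S
if cond then U
if cond then if cond then S
if cond then if cond then M
if cond then if cond then x = n

[S [U if cond then [S [U if cond then [S [M x = n]]]]]]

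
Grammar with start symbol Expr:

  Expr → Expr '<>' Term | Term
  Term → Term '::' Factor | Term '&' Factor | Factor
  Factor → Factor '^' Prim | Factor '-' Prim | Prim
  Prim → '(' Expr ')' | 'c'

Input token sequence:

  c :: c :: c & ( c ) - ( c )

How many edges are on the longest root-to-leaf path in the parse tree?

[Expr [Term [Term [Term [Term [Factor [Prim c]]] :: [Factor [Prim c]]] :: [Factor [Prim c]]] & [Factor [Factor [Prim ( [Expr [Term [Factor [Prim c]]]] )]] - [Prim ( [Expr [Term [Factor [Prim c]]]] )]]]]

9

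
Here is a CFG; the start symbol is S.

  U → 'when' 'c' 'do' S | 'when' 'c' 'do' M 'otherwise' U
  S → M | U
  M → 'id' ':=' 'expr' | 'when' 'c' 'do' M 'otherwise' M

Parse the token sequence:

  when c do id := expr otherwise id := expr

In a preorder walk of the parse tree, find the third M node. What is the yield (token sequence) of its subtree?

[S [M when c do [M id := expr] otherwise [M id := expr]]]

id := expr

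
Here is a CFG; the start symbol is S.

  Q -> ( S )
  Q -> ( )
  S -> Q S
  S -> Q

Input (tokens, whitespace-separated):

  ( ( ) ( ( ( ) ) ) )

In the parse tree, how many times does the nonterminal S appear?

5

[S [Q ( [S [Q ( )] [S [Q ( [S [Q ( [S [Q ( )]] )]] )]]] )]]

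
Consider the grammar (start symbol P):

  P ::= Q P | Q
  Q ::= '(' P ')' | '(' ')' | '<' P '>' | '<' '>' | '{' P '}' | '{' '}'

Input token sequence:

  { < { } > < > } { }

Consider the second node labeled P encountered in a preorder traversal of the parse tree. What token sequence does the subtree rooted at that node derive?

< { } > < >

[P [Q { [P [Q < [P [Q { }]] >] [P [Q < >]]] }] [P [Q { }]]]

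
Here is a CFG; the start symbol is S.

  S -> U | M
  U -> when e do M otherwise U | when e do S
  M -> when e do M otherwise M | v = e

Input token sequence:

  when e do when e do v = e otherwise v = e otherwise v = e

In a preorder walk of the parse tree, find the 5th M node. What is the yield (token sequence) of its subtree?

v = e

[S [M when e do [M when e do [M v = e] otherwise [M v = e]] otherwise [M v = e]]]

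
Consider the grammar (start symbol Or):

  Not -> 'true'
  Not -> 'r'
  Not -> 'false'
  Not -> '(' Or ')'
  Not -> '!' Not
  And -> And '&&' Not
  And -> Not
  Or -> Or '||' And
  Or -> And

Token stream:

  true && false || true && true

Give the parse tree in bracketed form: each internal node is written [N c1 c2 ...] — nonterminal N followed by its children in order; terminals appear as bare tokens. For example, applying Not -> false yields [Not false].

[Or [Or [And [And [Not true]] && [Not false]]] || [And [And [Not true]] && [Not true]]]

Or
Or || And
And || And
And && Not || And
Not && Not || And
true && Not || And
true && false || And
true && false || And && Not
true && false || Not && Not
true && false || true && Not
true && false || true && true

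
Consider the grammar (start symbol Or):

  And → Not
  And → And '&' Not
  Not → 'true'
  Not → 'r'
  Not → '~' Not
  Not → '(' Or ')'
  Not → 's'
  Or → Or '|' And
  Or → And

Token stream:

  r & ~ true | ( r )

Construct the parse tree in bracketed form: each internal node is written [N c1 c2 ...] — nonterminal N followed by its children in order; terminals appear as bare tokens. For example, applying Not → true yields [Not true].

Or
Or | And
And | And
And & Not | And
Not & Not | And
r & Not | And
r & ~ Not | And
r & ~ true | And
r & ~ true | Not
r & ~ true | ( Or )
r & ~ true | ( And )
r & ~ true | ( Not )
r & ~ true | ( r )

[Or [Or [And [And [Not r]] & [Not ~ [Not true]]]] | [And [Not ( [Or [And [Not r]]] )]]]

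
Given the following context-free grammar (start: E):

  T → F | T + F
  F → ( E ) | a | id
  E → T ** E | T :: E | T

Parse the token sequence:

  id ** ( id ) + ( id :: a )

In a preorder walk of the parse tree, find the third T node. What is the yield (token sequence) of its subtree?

( id )

[E [T [F id]] ** [E [T [T [F ( [E [T [F id]]] )]] + [F ( [E [T [F id]] :: [E [T [F a]]]] )]]]]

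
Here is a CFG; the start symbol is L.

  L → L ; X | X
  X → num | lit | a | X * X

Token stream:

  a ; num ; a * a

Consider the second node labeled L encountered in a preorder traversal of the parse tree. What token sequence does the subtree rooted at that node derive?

[L [L [L [X a]] ; [X num]] ; [X [X a] * [X a]]]

a ; num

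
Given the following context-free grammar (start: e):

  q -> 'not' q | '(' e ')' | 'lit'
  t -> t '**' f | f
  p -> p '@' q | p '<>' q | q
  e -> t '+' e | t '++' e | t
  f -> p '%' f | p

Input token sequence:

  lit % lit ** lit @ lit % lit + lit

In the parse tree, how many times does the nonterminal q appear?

6

[e [t [t [f [p [q lit]] % [f [p [q lit]]]]] ** [f [p [p [q lit]] @ [q lit]] % [f [p [q lit]]]]] + [e [t [f [p [q lit]]]]]]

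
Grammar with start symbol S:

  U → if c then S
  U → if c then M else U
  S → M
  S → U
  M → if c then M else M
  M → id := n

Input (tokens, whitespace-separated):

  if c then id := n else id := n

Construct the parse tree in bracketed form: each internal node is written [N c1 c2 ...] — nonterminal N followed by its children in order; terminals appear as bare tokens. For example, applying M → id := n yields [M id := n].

[S [M if c then [M id := n] else [M id := n]]]

S
M
if c then M else M
if c then id := n else M
if c then id := n else id := n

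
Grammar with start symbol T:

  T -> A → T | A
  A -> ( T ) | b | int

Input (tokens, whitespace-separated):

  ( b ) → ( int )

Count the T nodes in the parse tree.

[T [A ( [T [A b]] )] → [T [A ( [T [A int]] )]]]

4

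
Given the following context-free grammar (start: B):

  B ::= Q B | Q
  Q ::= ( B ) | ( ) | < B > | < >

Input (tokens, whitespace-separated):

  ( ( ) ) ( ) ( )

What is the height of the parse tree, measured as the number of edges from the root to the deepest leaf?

4

[B [Q ( [B [Q ( )]] )] [B [Q ( )] [B [Q ( )]]]]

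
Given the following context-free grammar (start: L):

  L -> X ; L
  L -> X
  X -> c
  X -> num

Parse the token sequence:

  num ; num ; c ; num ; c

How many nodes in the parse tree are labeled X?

[L [X num] ; [L [X num] ; [L [X c] ; [L [X num] ; [L [X c]]]]]]

5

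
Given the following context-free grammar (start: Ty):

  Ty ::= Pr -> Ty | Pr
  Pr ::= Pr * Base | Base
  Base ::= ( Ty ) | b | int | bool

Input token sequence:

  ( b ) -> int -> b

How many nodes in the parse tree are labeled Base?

[Ty [Pr [Base ( [Ty [Pr [Base b]]] )]] -> [Ty [Pr [Base int]] -> [Ty [Pr [Base b]]]]]

4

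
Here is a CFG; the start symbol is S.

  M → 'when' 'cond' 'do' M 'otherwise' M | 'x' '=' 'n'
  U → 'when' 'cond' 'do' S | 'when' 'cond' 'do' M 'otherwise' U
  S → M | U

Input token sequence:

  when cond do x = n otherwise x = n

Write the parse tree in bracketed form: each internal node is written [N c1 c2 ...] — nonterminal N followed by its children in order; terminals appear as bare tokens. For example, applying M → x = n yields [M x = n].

S
M
when cond do M otherwise M
when cond do x = n otherwise M
when cond do x = n otherwise x = n

[S [M when cond do [M x = n] otherwise [M x = n]]]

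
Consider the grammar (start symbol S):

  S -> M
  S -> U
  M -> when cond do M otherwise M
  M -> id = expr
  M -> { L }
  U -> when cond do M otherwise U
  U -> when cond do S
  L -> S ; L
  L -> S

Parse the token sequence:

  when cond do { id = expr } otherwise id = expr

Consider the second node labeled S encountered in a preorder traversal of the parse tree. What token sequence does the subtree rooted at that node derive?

[S [M when cond do [M { [L [S [M id = expr]]] }] otherwise [M id = expr]]]

id = expr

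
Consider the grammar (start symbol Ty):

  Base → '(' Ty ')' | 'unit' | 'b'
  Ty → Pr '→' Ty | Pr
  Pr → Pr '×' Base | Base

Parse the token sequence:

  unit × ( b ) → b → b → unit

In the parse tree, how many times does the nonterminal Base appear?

[Ty [Pr [Pr [Base unit]] × [Base ( [Ty [Pr [Base b]]] )]] → [Ty [Pr [Base b]] → [Ty [Pr [Base b]] → [Ty [Pr [Base unit]]]]]]

6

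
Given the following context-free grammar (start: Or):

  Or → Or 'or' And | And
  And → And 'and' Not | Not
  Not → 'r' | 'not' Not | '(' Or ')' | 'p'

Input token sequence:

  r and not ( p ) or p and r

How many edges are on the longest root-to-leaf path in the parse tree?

8

[Or [Or [And [And [Not r]] and [Not not [Not ( [Or [And [Not p]]] )]]]] or [And [And [Not p]] and [Not r]]]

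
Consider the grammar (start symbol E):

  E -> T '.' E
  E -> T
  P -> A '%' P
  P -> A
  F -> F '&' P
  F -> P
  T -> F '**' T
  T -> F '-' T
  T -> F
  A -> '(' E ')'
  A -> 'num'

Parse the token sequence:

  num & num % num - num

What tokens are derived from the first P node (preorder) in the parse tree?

num

[E [T [F [F [P [A num]]] & [P [A num] % [P [A num]]]] - [T [F [P [A num]]]]]]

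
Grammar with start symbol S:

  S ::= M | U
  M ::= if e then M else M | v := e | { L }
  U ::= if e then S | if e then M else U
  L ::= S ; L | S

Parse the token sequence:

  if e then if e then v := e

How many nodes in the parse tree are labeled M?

[S [U if e then [S [U if e then [S [M v := e]]]]]]

1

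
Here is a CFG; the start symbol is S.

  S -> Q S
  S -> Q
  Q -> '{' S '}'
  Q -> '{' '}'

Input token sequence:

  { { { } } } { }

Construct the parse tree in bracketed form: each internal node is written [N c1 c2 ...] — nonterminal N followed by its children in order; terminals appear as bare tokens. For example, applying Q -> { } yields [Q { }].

S
Q S
{ S } S
{ Q } S
{ { S } } S
{ { Q } } S
{ { { } } } S
{ { { } } } Q
{ { { } } } { }

[S [Q { [S [Q { [S [Q { }]] }]] }] [S [Q { }]]]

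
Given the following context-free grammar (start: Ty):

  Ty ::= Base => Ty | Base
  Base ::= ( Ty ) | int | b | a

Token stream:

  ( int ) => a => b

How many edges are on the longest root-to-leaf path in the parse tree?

4

[Ty [Base ( [Ty [Base int]] )] => [Ty [Base a] => [Ty [Base b]]]]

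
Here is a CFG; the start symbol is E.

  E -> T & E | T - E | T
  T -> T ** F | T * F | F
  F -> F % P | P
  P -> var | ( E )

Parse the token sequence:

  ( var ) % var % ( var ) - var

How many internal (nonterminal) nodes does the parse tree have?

[E [T [F [F [F [P ( [E [T [F [P var]]]] )]] % [P var]] % [P ( [E [T [F [P var]]]] )]]] - [E [T [F [P var]]]]]

20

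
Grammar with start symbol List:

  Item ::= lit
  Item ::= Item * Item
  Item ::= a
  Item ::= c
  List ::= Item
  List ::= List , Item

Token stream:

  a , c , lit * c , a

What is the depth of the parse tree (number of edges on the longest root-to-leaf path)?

5

[List [List [List [List [Item a]] , [Item c]] , [Item [Item lit] * [Item c]]] , [Item a]]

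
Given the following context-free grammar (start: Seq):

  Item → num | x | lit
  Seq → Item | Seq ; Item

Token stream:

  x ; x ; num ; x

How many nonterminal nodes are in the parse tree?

8

[Seq [Seq [Seq [Seq [Item x]] ; [Item x]] ; [Item num]] ; [Item x]]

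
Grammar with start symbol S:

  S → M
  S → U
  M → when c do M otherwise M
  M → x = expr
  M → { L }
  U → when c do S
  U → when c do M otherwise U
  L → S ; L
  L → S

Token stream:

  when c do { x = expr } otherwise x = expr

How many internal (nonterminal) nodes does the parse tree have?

7

[S [M when c do [M { [L [S [M x = expr]]] }] otherwise [M x = expr]]]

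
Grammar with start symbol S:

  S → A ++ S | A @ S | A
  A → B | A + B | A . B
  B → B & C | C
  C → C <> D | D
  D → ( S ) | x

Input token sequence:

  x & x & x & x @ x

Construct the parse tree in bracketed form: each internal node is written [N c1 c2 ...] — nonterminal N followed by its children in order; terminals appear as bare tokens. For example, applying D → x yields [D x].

S
A @ S
B @ S
B & C @ S
B & C & C @ S
B & C & C & C @ S
C & C & C & C @ S
D & C & C & C @ S
x & C & C & C @ S
x & D & C & C @ S
x & x & C & C @ S
x & x & D & C @ S
x & x & x & C @ S
x & x & x & D @ S
x & x & x & x @ S
x & x & x & x @ A
x & x & x & x @ B
x & x & x & x @ C
x & x & x & x @ D
x & x & x & x @ x

[S [A [B [B [B [B [C [D x]]] & [C [D x]]] & [C [D x]]] & [C [D x]]]] @ [S [A [B [C [D x]]]]]]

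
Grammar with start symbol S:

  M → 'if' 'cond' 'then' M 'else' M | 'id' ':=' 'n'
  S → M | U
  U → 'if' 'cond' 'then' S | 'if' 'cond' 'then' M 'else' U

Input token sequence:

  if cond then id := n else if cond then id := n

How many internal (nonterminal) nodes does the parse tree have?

6

[S [U if cond then [M id := n] else [U if cond then [S [M id := n]]]]]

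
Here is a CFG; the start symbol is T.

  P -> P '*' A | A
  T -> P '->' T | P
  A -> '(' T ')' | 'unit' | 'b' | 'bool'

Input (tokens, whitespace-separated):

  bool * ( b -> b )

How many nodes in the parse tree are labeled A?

4

[T [P [P [A bool]] * [A ( [T [P [A b]] -> [T [P [A b]]]] )]]]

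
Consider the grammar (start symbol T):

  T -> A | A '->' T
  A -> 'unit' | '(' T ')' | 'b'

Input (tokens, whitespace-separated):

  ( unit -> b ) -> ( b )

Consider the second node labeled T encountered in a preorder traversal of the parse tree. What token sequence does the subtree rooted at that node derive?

[T [A ( [T [A unit] -> [T [A b]]] )] -> [T [A ( [T [A b]] )]]]

unit -> b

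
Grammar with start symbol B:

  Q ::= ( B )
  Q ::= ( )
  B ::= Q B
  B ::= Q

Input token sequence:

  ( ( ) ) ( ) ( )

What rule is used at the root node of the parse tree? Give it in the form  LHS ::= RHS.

[B [Q ( [B [Q ( )]] )] [B [Q ( )] [B [Q ( )]]]]

B ::= Q B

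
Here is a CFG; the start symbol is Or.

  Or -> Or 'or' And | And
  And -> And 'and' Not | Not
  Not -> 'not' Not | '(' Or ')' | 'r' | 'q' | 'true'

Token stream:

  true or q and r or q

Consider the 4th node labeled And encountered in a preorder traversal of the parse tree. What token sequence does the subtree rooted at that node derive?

[Or [Or [Or [And [Not true]]] or [And [And [Not q]] and [Not r]]] or [And [Not q]]]

q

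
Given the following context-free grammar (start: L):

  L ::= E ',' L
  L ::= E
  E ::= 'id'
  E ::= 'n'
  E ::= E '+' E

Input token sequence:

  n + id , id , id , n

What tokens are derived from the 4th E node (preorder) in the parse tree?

[L [E [E n] + [E id]] , [L [E id] , [L [E id] , [L [E n]]]]]

id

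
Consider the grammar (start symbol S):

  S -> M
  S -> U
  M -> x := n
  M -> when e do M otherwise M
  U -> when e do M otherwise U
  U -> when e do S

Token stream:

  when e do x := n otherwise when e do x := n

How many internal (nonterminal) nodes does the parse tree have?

[S [U when e do [M x := n] otherwise [U when e do [S [M x := n]]]]]

6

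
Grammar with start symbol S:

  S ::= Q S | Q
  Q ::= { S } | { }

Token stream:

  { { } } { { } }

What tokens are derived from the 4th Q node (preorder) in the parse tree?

[S [Q { [S [Q { }]] }] [S [Q { [S [Q { }]] }]]]

{ }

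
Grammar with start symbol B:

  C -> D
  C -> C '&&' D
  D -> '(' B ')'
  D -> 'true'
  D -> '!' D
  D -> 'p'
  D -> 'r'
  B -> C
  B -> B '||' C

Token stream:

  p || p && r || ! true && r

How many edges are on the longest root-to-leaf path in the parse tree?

5

[B [B [B [C [D p]]] || [C [C [D p]] && [D r]]] || [C [C [D ! [D true]]] && [D r]]]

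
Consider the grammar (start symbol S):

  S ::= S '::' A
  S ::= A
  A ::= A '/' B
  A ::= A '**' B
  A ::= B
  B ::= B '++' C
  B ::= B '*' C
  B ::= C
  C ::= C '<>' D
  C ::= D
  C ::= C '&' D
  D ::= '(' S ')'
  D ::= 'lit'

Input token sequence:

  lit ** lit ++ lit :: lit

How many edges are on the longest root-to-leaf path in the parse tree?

7

[S [S [A [A [B [C [D lit]]]] ** [B [B [C [D lit]]] ++ [C [D lit]]]]] :: [A [B [C [D lit]]]]]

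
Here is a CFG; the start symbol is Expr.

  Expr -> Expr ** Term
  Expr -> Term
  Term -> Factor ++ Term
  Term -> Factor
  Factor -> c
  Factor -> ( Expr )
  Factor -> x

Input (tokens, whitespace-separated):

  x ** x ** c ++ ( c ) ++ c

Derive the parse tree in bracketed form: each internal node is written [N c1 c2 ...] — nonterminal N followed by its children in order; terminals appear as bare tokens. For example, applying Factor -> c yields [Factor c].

[Expr [Expr [Expr [Term [Factor x]]] ** [Term [Factor x]]] ** [Term [Factor c] ++ [Term [Factor ( [Expr [Term [Factor c]]] )] ++ [Term [Factor c]]]]]

Expr
Expr ** Term
Expr ** Term ** Term
Term ** Term ** Term
Factor ** Term ** Term
x ** Term ** Term
x ** Factor ** Term
x ** x ** Term
x ** x ** Factor ++ Term
x ** x ** c ++ Term
x ** x ** c ++ Factor ++ Term
x ** x ** c ++ ( Expr ) ++ Term
x ** x ** c ++ ( Term ) ++ Term
x ** x ** c ++ ( Factor ) ++ Term
x ** x ** c ++ ( c ) ++ Term
x ** x ** c ++ ( c ) ++ Factor
x ** x ** c ++ ( c ) ++ c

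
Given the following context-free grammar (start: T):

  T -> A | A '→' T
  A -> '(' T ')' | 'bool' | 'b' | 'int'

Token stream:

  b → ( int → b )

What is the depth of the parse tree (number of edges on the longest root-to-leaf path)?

6

[T [A b] → [T [A ( [T [A int] → [T [A b]]] )]]]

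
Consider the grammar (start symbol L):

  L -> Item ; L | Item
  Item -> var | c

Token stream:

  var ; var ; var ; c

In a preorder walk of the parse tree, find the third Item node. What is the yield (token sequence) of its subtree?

[L [Item var] ; [L [Item var] ; [L [Item var] ; [L [Item c]]]]]

var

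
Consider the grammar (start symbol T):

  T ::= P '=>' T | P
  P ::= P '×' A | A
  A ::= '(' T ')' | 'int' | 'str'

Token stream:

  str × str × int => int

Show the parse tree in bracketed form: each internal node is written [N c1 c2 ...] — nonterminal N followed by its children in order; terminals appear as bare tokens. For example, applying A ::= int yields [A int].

[T [P [P [P [A str]] × [A str]] × [A int]] => [T [P [A int]]]]

T
P => T
P × A => T
P × A × A => T
A × A × A => T
str × A × A => T
str × str × A => T
str × str × int => T
str × str × int => P
str × str × int => A
str × str × int => int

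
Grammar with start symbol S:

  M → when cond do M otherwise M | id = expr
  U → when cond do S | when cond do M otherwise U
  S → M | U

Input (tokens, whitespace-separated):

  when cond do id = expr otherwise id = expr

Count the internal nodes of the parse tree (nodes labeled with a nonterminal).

[S [M when cond do [M id = expr] otherwise [M id = expr]]]

4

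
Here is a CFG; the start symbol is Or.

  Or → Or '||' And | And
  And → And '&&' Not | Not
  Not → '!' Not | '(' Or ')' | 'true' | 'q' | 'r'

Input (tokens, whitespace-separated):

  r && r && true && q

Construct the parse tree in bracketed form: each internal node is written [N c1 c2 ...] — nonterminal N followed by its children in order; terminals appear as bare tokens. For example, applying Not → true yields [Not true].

[Or [And [And [And [And [Not r]] && [Not r]] && [Not true]] && [Not q]]]

Or
And
And && Not
And && Not && Not
And && Not && Not && Not
Not && Not && Not && Not
r && Not && Not && Not
r && r && Not && Not
r && r && true && Not
r && r && true && q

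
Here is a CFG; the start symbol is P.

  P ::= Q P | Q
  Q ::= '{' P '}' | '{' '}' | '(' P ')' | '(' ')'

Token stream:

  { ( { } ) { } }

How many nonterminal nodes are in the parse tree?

8

[P [Q { [P [Q ( [P [Q { }]] )] [P [Q { }]]] }]]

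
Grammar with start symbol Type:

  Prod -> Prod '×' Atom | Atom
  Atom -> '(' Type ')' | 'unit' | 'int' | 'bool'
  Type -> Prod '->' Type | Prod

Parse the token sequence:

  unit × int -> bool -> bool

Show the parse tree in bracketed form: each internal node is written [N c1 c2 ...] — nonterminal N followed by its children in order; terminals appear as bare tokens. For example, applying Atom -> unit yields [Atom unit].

Type
Prod -> Type
Prod × Atom -> Type
Atom × Atom -> Type
unit × Atom -> Type
unit × int -> Type
unit × int -> Prod -> Type
unit × int -> Atom -> Type
unit × int -> bool -> Type
unit × int -> bool -> Prod
unit × int -> bool -> Atom
unit × int -> bool -> bool

[Type [Prod [Prod [Atom unit]] × [Atom int]] -> [Type [Prod [Atom bool]] -> [Type [Prod [Atom bool]]]]]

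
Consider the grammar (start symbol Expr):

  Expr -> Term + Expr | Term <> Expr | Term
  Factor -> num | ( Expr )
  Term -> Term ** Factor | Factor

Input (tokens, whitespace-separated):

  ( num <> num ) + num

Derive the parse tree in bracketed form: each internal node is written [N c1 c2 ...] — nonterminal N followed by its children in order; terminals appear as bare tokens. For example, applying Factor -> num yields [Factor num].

[Expr [Term [Factor ( [Expr [Term [Factor num]] <> [Expr [Term [Factor num]]]] )]] + [Expr [Term [Factor num]]]]

Expr
Term + Expr
Factor + Expr
( Expr ) + Expr
( Term <> Expr ) + Expr
( Factor <> Expr ) + Expr
( num <> Expr ) + Expr
( num <> Term ) + Expr
( num <> Factor ) + Expr
( num <> num ) + Expr
( num <> num ) + Term
( num <> num ) + Factor
( num <> num ) + num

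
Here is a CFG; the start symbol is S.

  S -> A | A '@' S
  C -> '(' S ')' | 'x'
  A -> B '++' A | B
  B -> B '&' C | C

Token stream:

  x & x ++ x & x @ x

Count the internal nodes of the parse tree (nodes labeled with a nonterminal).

15

[S [A [B [B [C x]] & [C x]] ++ [A [B [B [C x]] & [C x]]]] @ [S [A [B [C x]]]]]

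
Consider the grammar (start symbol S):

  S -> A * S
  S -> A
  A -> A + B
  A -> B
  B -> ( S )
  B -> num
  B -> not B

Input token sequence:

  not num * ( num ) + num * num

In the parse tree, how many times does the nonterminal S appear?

4

[S [A [B not [B num]]] * [S [A [A [B ( [S [A [B num]]] )]] + [B num]] * [S [A [B num]]]]]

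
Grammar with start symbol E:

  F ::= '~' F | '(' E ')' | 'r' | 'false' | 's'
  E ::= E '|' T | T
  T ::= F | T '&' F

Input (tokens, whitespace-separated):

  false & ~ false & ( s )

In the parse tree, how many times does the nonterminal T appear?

4

[E [T [T [T [F false]] & [F ~ [F false]]] & [F ( [E [T [F s]]] )]]]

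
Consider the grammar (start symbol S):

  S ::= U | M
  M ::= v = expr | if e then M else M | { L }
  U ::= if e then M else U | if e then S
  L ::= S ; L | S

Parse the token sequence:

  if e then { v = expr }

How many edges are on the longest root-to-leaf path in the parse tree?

7

[S [U if e then [S [M { [L [S [M v = expr]]] }]]]]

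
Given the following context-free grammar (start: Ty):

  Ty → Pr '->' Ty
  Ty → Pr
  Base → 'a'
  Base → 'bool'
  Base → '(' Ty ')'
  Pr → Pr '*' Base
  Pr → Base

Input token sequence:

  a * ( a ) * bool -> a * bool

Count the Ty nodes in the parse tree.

3

[Ty [Pr [Pr [Pr [Base a]] * [Base ( [Ty [Pr [Base a]]] )]] * [Base bool]] -> [Ty [Pr [Pr [Base a]] * [Base bool]]]]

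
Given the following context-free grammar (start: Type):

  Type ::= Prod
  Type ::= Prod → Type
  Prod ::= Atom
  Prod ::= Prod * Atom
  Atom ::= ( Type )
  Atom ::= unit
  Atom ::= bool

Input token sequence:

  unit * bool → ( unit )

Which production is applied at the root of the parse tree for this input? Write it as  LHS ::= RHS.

[Type [Prod [Prod [Atom unit]] * [Atom bool]] → [Type [Prod [Atom ( [Type [Prod [Atom unit]]] )]]]]

Type ::= Prod → Type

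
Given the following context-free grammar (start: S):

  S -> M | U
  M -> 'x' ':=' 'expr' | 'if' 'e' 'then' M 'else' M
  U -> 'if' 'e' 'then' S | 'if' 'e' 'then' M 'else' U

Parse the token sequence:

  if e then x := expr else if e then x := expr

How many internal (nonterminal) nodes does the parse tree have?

6

[S [U if e then [M x := expr] else [U if e then [S [M x := expr]]]]]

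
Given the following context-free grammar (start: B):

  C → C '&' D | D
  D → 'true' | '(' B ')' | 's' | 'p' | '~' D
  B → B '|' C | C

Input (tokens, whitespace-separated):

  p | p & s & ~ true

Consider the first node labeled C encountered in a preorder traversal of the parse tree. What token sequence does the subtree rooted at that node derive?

[B [B [C [D p]]] | [C [C [C [D p]] & [D s]] & [D ~ [D true]]]]

p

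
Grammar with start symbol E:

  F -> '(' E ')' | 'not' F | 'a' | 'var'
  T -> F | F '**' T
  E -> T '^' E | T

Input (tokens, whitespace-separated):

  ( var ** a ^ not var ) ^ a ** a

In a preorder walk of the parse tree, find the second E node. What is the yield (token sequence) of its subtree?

[E [T [F ( [E [T [F var] ** [T [F a]]] ^ [E [T [F not [F var]]]]] )]] ^ [E [T [F a] ** [T [F a]]]]]

var ** a ^ not var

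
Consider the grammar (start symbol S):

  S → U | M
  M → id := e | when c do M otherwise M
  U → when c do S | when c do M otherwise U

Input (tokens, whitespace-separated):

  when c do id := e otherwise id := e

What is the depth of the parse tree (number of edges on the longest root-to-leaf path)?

3

[S [M when c do [M id := e] otherwise [M id := e]]]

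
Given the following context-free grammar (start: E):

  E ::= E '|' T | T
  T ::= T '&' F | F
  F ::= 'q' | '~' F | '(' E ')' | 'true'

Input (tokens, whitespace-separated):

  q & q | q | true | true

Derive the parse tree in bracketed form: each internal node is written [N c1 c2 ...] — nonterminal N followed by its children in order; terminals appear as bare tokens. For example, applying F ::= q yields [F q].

[E [E [E [E [T [T [F q]] & [F q]]] | [T [F q]]] | [T [F true]]] | [T [F true]]]

E
E | T
E | T | T
E | T | T | T
T | T | T | T
T & F | T | T | T
F & F | T | T | T
q & F | T | T | T
q & q | T | T | T
q & q | F | T | T
q & q | q | T | T
q & q | q | F | T
q & q | q | true | T
q & q | q | true | F
q & q | q | true | true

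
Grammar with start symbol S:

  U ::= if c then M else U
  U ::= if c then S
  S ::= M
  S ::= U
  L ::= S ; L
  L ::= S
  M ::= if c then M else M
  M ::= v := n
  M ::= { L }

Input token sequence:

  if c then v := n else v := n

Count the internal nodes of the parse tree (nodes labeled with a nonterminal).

4

[S [M if c then [M v := n] else [M v := n]]]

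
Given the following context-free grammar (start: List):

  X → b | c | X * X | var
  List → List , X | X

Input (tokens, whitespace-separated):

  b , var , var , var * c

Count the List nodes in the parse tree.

[List [List [List [List [X b]] , [X var]] , [X var]] , [X [X var] * [X c]]]

4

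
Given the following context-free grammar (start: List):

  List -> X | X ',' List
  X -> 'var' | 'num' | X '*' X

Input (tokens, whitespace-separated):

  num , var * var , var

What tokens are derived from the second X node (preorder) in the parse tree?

var * var

[List [X num] , [List [X [X var] * [X var]] , [List [X var]]]]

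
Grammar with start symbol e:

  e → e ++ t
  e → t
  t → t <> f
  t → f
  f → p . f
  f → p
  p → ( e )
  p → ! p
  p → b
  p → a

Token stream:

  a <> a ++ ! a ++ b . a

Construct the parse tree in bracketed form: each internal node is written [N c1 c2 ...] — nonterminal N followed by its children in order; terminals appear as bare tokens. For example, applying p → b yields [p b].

[e [e [e [t [t [f [p a]]] <> [f [p a]]]] ++ [t [f [p ! [p a]]]]] ++ [t [f [p b] . [f [p a]]]]]

e
e ++ t
e ++ t ++ t
t ++ t ++ t
t <> f ++ t ++ t
f <> f ++ t ++ t
p <> f ++ t ++ t
a <> f ++ t ++ t
a <> p ++ t ++ t
a <> a ++ t ++ t
a <> a ++ f ++ t
a <> a ++ p ++ t
a <> a ++ ! p ++ t
a <> a ++ ! a ++ t
a <> a ++ ! a ++ f
a <> a ++ ! a ++ p . f
a <> a ++ ! a ++ b . f
a <> a ++ ! a ++ b . p
a <> a ++ ! a ++ b . a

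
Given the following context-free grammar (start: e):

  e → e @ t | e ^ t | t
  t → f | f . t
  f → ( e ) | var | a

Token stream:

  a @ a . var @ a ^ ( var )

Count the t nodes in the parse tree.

6

[e [e [e [e [t [f a]]] @ [t [f a] . [t [f var]]]] @ [t [f a]]] ^ [t [f ( [e [t [f var]]] )]]]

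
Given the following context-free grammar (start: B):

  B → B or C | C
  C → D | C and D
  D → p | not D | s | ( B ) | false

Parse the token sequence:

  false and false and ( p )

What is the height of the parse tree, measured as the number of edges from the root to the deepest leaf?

[B [C [C [C [D false]] and [D false]] and [D ( [B [C [D p]]] )]]]

6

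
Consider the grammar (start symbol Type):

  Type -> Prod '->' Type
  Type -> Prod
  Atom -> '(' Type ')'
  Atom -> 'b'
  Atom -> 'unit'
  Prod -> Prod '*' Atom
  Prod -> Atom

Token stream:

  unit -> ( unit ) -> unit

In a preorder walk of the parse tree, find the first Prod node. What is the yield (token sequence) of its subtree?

[Type [Prod [Atom unit]] -> [Type [Prod [Atom ( [Type [Prod [Atom unit]]] )]] -> [Type [Prod [Atom unit]]]]]

unit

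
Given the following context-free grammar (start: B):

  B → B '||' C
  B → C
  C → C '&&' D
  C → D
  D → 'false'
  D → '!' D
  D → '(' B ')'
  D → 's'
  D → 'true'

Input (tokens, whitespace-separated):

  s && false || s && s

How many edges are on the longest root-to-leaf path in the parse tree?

[B [B [C [C [D s]] && [D false]]] || [C [C [D s]] && [D s]]]

5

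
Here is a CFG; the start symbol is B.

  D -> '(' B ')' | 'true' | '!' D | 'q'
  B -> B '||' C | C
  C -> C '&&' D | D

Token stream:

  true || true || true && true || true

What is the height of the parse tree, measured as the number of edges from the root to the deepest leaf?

6

[B [B [B [B [C [D true]]] || [C [D true]]] || [C [C [D true]] && [D true]]] || [C [D true]]]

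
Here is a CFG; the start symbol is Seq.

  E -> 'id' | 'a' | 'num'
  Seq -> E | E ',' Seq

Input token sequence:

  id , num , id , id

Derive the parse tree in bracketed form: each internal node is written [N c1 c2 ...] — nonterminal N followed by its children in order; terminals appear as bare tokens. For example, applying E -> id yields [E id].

Seq
E , Seq
id , Seq
id , E , Seq
id , num , Seq
id , num , E , Seq
id , num , id , Seq
id , num , id , E
id , num , id , id

[Seq [E id] , [Seq [E num] , [Seq [E id] , [Seq [E id]]]]]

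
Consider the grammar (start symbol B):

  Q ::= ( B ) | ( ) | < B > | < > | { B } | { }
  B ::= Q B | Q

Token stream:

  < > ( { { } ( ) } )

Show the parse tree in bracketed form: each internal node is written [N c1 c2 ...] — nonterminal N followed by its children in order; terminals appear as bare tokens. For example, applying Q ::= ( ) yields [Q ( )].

B
Q B
< > B
< > Q
< > ( B )
< > ( Q )
< > ( { B } )
< > ( { Q B } )
< > ( { { } B } )
< > ( { { } Q } )
< > ( { { } ( ) } )

[B [Q < >] [B [Q ( [B [Q { [B [Q { }] [B [Q ( )]]] }]] )]]]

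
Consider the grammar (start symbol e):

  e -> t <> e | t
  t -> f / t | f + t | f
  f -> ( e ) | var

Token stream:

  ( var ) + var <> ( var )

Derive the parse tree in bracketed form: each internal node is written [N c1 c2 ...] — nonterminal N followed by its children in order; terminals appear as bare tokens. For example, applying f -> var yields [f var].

[e [t [f ( [e [t [f var]]] )] + [t [f var]]] <> [e [t [f ( [e [t [f var]]] )]]]]

e
t <> e
f + t <> e
( e ) + t <> e
( t ) + t <> e
( f ) + t <> e
( var ) + t <> e
( var ) + f <> e
( var ) + var <> e
( var ) + var <> t
( var ) + var <> f
( var ) + var <> ( e )
( var ) + var <> ( t )
( var ) + var <> ( f )
( var ) + var <> ( var )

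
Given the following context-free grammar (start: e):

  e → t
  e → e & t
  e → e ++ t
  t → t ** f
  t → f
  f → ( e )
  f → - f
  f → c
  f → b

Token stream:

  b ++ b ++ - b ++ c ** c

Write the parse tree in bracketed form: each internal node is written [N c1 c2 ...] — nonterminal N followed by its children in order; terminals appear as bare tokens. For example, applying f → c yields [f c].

e
e ++ t
e ++ t ++ t
e ++ t ++ t ++ t
t ++ t ++ t ++ t
f ++ t ++ t ++ t
b ++ t ++ t ++ t
b ++ f ++ t ++ t
b ++ b ++ t ++ t
b ++ b ++ f ++ t
b ++ b ++ - f ++ t
b ++ b ++ - b ++ t
b ++ b ++ - b ++ t ** f
b ++ b ++ - b ++ f ** f
b ++ b ++ - b ++ c ** f
b ++ b ++ - b ++ c ** c

[e [e [e [e [t [f b]]] ++ [t [f b]]] ++ [t [f - [f b]]]] ++ [t [t [f c]] ** [f c]]]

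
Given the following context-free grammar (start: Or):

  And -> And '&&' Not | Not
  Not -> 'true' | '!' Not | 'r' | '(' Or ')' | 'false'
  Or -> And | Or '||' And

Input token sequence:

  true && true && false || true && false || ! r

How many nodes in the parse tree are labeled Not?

7

[Or [Or [Or [And [And [And [Not true]] && [Not true]] && [Not false]]] || [And [And [Not true]] && [Not false]]] || [And [Not ! [Not r]]]]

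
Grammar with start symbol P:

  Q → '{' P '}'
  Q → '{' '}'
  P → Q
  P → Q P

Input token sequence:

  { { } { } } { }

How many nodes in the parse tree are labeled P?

[P [Q { [P [Q { }] [P [Q { }]]] }] [P [Q { }]]]

4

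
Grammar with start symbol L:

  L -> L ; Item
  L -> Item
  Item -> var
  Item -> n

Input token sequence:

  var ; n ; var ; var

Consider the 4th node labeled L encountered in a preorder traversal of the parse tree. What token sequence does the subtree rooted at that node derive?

var

[L [L [L [L [Item var]] ; [Item n]] ; [Item var]] ; [Item var]]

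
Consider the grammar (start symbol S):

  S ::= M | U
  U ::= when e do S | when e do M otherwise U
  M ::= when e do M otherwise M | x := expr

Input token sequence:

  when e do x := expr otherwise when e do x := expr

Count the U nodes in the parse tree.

2

[S [U when e do [M x := expr] otherwise [U when e do [S [M x := expr]]]]]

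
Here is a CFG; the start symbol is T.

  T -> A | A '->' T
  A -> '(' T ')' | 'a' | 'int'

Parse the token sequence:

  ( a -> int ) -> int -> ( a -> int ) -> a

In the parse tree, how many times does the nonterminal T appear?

[T [A ( [T [A a] -> [T [A int]]] )] -> [T [A int] -> [T [A ( [T [A a] -> [T [A int]]] )] -> [T [A a]]]]]

8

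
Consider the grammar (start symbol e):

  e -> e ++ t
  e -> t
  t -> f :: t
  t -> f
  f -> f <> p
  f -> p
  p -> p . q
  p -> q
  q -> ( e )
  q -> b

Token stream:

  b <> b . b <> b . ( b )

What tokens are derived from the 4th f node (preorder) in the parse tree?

b

[e [t [f [f [f [p [q b]]] <> [p [p [q b]] . [q b]]] <> [p [p [q b]] . [q ( [e [t [f [p [q b]]]]] )]]]]]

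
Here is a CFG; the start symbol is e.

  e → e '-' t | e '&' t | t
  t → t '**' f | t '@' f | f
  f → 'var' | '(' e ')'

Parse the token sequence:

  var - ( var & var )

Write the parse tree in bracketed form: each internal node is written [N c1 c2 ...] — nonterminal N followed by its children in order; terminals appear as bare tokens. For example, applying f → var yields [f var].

e
e - t
t - t
f - t
var - t
var - f
var - ( e )
var - ( e & t )
var - ( t & t )
var - ( f & t )
var - ( var & t )
var - ( var & f )
var - ( var & var )

[e [e [t [f var]]] - [t [f ( [e [e [t [f var]]] & [t [f var]]] )]]]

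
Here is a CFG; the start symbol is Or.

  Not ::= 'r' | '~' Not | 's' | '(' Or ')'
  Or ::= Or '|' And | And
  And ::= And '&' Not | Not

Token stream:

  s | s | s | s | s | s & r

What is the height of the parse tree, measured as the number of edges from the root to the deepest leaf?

8

[Or [Or [Or [Or [Or [Or [And [Not s]]] | [And [Not s]]] | [And [Not s]]] | [And [Not s]]] | [And [Not s]]] | [And [And [Not s]] & [Not r]]]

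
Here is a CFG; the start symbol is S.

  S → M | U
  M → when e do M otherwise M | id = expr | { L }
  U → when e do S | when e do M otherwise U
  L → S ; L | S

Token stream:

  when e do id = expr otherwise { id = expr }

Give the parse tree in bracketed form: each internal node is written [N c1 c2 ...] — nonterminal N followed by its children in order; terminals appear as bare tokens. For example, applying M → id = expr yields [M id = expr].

S
M
when e do M otherwise M
when e do id = expr otherwise M
when e do id = expr otherwise { L }
when e do id = expr otherwise { S }
when e do id = expr otherwise { M }
when e do id = expr otherwise { id = expr }

[S [M when e do [M id = expr] otherwise [M { [L [S [M id = expr]]] }]]]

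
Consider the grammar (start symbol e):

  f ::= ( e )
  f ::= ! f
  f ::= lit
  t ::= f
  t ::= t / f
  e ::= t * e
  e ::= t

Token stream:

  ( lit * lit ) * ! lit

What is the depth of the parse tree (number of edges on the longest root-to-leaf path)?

7

[e [t [f ( [e [t [f lit]] * [e [t [f lit]]]] )]] * [e [t [f ! [f lit]]]]]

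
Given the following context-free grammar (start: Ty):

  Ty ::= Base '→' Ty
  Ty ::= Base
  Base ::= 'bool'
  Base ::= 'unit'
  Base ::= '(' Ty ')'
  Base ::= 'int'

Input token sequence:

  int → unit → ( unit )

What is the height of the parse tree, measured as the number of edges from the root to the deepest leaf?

6

[Ty [Base int] → [Ty [Base unit] → [Ty [Base ( [Ty [Base unit]] )]]]]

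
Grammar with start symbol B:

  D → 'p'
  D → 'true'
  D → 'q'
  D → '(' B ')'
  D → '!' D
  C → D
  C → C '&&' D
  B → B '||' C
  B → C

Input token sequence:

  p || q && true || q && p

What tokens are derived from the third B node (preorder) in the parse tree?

p

[B [B [B [C [D p]]] || [C [C [D q]] && [D true]]] || [C [C [D q]] && [D p]]]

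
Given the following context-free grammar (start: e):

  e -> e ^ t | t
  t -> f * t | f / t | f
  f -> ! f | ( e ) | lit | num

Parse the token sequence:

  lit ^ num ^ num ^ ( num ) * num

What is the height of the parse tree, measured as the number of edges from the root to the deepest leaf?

6

[e [e [e [e [t [f lit]]] ^ [t [f num]]] ^ [t [f num]]] ^ [t [f ( [e [t [f num]]] )] * [t [f num]]]]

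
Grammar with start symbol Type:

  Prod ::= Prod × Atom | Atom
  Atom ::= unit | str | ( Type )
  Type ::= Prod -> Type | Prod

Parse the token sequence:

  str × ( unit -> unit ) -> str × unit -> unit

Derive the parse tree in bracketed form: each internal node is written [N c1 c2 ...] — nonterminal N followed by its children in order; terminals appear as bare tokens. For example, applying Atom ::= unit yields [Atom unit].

Type
Prod -> Type
Prod × Atom -> Type
Atom × Atom -> Type
str × Atom -> Type
str × ( Type ) -> Type
str × ( Prod -> Type ) -> Type
str × ( Atom -> Type ) -> Type
str × ( unit -> Type ) -> Type
str × ( unit -> Prod ) -> Type
str × ( unit -> Atom ) -> Type
str × ( unit -> unit ) -> Type
str × ( unit -> unit ) -> Prod -> Type
str × ( unit -> unit ) -> Prod × Atom -> Type
str × ( unit -> unit ) -> Atom × Atom -> Type
str × ( unit -> unit ) -> str × Atom -> Type
str × ( unit -> unit ) -> str × unit -> Type
str × ( unit -> unit ) -> str × unit -> Prod
str × ( unit -> unit ) -> str × unit -> Atom
str × ( unit -> unit ) -> str × unit -> unit

[Type [Prod [Prod [Atom str]] × [Atom ( [Type [Prod [Atom unit]] -> [Type [Prod [Atom unit]]]] )]] -> [Type [Prod [Prod [Atom str]] × [Atom unit]] -> [Type [Prod [Atom unit]]]]]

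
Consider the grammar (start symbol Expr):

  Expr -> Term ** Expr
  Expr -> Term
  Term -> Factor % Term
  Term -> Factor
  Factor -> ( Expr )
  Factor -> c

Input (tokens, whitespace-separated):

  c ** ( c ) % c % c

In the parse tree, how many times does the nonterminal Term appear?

5

[Expr [Term [Factor c]] ** [Expr [Term [Factor ( [Expr [Term [Factor c]]] )] % [Term [Factor c] % [Term [Factor c]]]]]]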